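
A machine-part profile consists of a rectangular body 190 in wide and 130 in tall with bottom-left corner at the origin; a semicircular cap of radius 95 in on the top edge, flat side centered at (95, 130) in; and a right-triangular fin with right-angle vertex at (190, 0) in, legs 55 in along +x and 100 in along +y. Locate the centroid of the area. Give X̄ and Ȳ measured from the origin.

rectangular body: A = 190 × 130 = 24700.00, centroid at (95.00, 65.00).
semicircular top: A = ½π·95² = 14176.44, centroid at (95.00, 170.32).
triangular fin: A = ½·55·100 = 2750.00, centroid at (208.33, 33.33).
ΣA = 41626.44 in²
ΣAX̄ = (24700.00)(95.00) + (14176.44)(95.00) + (2750.00)(208.33) = 4266178.17 in³
ΣAȲ = (24700.00)(65.00) + (14176.44)(170.32) + (2750.00)(33.33) = 4111686.79 in³
X̄ = 4266178.17 / 41626.44 = 102.49 in
Ȳ = 4111686.79 / 41626.44 = 98.78 in

X̄ = 102.49 in, Ȳ = 98.78 in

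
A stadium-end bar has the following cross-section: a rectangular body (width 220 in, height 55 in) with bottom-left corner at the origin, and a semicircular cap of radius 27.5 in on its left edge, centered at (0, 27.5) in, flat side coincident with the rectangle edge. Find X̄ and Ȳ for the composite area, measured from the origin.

rectangular body: A = 220 × 55 = 12100.00, centroid at (110.00, 27.50).
semicircular end: A = ½π·27.5² = 1187.91, centroid at (-11.67, 27.50).
ΣA = 13287.91 in², ΣAX̄ = 1317135.42 in³, ΣAȲ = 365417.65 in³.
X̄ = 1317135.42/13287.91 = 99.12 in; Ȳ = 365417.65/13287.91 = 27.50 in.

X̄ = 99.12 in, Ȳ = 27.50 in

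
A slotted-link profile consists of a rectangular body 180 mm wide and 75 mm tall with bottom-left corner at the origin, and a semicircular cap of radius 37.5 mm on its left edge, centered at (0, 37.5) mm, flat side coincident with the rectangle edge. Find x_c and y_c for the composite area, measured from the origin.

rectangular body: A = 180 × 75 = 13500.00, centroid at (90.00, 37.50).
semicircular end: A = ½π·37.5² = 2208.93, centroid at (-15.92, 37.50).
ΣA = 15708.93 mm², ΣAx_c = 1179843.75 mm³, ΣAy_c = 589084.96 mm³.
x_c = 1179843.75/15708.93 = 75.11 mm; y_c = 589084.96/15708.93 = 37.50 mm.

x_c = 75.11 mm, y_c = 37.50 mm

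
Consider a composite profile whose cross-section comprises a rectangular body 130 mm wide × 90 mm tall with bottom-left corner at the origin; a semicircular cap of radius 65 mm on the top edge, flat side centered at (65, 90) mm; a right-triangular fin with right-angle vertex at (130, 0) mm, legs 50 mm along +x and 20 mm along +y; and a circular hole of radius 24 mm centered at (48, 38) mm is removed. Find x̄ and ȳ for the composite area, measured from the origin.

x̄ = 69.20 mm, ȳ = 72.91 mm

rectangular body: A = 130 × 90 = 11700.00, centroid at (65.00, 45.00).
semicircular top: A = ½π·65² = 6636.61, centroid at (65.00, 117.59).
triangular fin: A = ½·50·20 = 500.00, centroid at (146.67, 6.67).
hole: A = −π·24² = -1809.56, centroid at (48.00, 38.00).
ΣA = 17027.06 mm²
ΣAx̄ = (11700.00)(65.00) + (6636.61)(65.00) + (500.00)(146.67) + (-1809.56)(48.00) = 1178354.52 mm³
ΣAȳ = (11700.00)(45.00) + (6636.61)(117.59) + (500.00)(6.67) + (-1809.56)(38.00) = 1241448.79 mm³
x̄ = 1178354.52 / 17027.06 = 69.20 mm
ȳ = 1241448.79 / 17027.06 = 72.91 mm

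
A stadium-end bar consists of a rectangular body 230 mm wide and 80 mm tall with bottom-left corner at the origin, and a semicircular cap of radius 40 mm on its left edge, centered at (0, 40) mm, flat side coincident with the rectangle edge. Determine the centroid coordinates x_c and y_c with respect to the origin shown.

rectangular body: A = 230 × 80 = 18400.00, centroid at (115.00, 40.00).
semicircular end: A = ½π·40² = 2513.27, centroid at (-16.98, 40.00).
ΣA = 20913.27 mm²
ΣAx_c = (18400.00)(115.00) + (2513.27)(-16.98) = 2073333.33 mm³
ΣAy_c = (18400.00)(40.00) + (2513.27)(40.00) = 836530.96 mm³
x_c = 2073333.33 / 20913.27 = 99.14 mm
y_c = 836530.96 / 20913.27 = 40.00 mm

x_c = 99.14 mm, y_c = 40.00 mm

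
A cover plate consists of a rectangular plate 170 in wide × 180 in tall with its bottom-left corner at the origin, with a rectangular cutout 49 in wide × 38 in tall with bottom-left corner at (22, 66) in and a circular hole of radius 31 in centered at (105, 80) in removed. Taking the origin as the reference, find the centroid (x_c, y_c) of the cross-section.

x_c = 85.44 in, y_c = 91.54 in

plate: A = 170 × 180 = 30600.00, centroid at (85.00, 90.00).
hole 1: A = −(49 × 38) = -1862.00, centroid at (46.50, 85.00).
hole 2: A = −π·31² = -3019.07, centroid at (105.00, 80.00).
ΣA = 25718.93 in², ΣAx_c = 2197414.59 in³, ΣAy_c = 2354204.36 in³.
x_c = 2197414.59/25718.93 = 85.44 in; y_c = 2354204.36/25718.93 = 91.54 in.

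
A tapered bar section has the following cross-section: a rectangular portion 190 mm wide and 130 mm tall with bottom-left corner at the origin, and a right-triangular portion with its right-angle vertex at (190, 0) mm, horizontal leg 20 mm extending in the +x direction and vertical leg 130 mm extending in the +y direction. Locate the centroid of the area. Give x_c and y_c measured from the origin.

Part | A | x̄ᵢ | ȳᵢ | A·x̄ᵢ | A·ȳᵢ
rectangular portion | 24700.00 | 95.00 | 65.00 | 2346500.00 | 1605500.00
triangular portion | 1300.00 | 196.67 | 43.33 | 255666.67 | 56333.33
Σ | 26000.00 |  |  | 2602166.67 | 1661833.33
x_c = 2602166.67 / 26000.00 = 100.08 mm
y_c = 1661833.33 / 26000.00 = 63.92 mm

x_c = 100.08 mm, y_c = 63.92 mm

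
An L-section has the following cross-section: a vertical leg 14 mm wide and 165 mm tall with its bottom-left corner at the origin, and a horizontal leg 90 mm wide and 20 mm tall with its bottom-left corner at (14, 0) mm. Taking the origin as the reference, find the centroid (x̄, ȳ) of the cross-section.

x̄ = 29.77 mm, ȳ = 50.75 mm

vertical leg: A = 14 × 165 = 2310.00, centroid at (7.00, 82.50).
horizontal leg: A = 90 × 20 = 1800.00, centroid at (59.00, 10.00).
ΣA = 4110.00 mm², ΣAx̄ = 122370.00 mm³, ΣAȳ = 208575.00 mm³.
x̄ = 122370.00/4110.00 = 29.77 mm; ȳ = 208575.00/4110.00 = 50.75 mm.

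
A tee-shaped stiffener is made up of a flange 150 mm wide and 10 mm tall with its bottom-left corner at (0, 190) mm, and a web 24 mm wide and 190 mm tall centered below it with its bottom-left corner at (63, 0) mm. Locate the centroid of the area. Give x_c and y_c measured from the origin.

x_c = 75.00 mm, y_c = 119.75 mm

Part | A | x̄ᵢ | ȳᵢ | A·x̄ᵢ | A·ȳᵢ
web | 4560.00 | 75.00 | 95.00 | 342000.00 | 433200.00
flange | 1500.00 | 75.00 | 195.00 | 112500.00 | 292500.00
Σ | 6060.00 |  |  | 454500.00 | 725700.00
x_c = 454500.00 / 6060.00 = 75.00 mm
y_c = 725700.00 / 6060.00 = 119.75 mm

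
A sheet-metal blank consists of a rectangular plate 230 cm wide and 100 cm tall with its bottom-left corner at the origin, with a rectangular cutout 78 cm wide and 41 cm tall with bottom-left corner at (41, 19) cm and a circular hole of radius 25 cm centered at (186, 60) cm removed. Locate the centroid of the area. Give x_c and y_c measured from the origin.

x_c = 113.46 cm, y_c = 50.78 cm

plate: A = 230 × 100 = 23000.00, centroid at (115.00, 50.00).
hole 1: A = −(78 × 41) = -3198.00, centroid at (80.00, 39.50).
hole 2: A = −π·25² = -1963.50, centroid at (186.00, 60.00).
ΣA = 17838.50 cm², ΣAx_c = 2023949.85 cm³, ΣAy_c = 905869.28 cm³.
x_c = 2023949.85/17838.50 = 113.46 cm; y_c = 905869.28/17838.50 = 50.78 cm.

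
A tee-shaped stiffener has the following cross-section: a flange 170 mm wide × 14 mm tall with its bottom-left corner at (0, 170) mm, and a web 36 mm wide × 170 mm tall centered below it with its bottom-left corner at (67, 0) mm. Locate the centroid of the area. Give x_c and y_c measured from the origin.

x_c = 85.00 mm, y_c = 110.76 mm

web: A = 36 × 170 = 6120.00, centroid at (85.00, 85.00).
flange: A = 170 × 14 = 2380.00, centroid at (85.00, 177.00).
ΣA = 8500.00 mm²
ΣAx_c = (6120.00)(85.00) + (2380.00)(85.00) = 722500.00 mm³
ΣAy_c = (6120.00)(85.00) + (2380.00)(177.00) = 941460.00 mm³
x_c = 722500.00 / 8500.00 = 85.00 mm
y_c = 941460.00 / 8500.00 = 110.76 mm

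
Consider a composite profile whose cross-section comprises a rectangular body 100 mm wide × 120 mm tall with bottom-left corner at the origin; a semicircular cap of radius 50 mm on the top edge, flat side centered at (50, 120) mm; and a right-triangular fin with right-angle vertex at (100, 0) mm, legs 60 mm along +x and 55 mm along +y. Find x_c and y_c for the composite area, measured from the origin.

x_c = 56.57 mm, y_c = 74.23 mm

rectangular body: A = 100 × 120 = 12000.00, centroid at (50.00, 60.00).
semicircular top: A = ½π·50² = 3926.99, centroid at (50.00, 141.22).
triangular fin: A = ½·60·55 = 1650.00, centroid at (120.00, 18.33).
ΣA = 17576.99 mm²
ΣAx_c = (12000.00)(50.00) + (3926.99)(50.00) + (1650.00)(120.00) = 994349.54 mm³
ΣAy_c = (12000.00)(60.00) + (3926.99)(141.22) + (1650.00)(18.33) = 1304822.23 mm³
x_c = 994349.54 / 17576.99 = 56.57 mm
y_c = 1304822.23 / 17576.99 = 74.23 mm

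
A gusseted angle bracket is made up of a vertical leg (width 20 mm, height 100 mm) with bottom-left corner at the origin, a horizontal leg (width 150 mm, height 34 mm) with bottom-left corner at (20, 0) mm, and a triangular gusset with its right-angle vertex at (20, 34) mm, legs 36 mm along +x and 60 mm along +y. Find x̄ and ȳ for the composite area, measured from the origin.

x̄ = 65.90 mm, ȳ = 29.95 mm

vertical leg: A = 20 × 100 = 2000.00, centroid at (10.00, 50.00).
horizontal leg: A = 150 × 34 = 5100.00, centroid at (95.00, 17.00).
gusset: A = ½·36·60 = 1080.00, centroid at (32.00, 54.00).
ΣA = 8180.00 mm², ΣAx̄ = 539060.00 mm³, ΣAȳ = 245020.00 mm³.
x̄ = 539060.00/8180.00 = 65.90 mm; ȳ = 245020.00/8180.00 = 29.95 mm.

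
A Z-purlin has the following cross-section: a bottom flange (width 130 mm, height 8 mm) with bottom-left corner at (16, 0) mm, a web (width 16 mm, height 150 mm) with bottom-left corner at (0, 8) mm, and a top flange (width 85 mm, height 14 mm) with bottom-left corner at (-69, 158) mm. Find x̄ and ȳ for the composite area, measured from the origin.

x̄ = 15.53 mm, ȳ = 86.33 mm

bottom flange: A = 130 × 8 = 1040.00, centroid at (81.00, 4.00).
web: A = 16 × 150 = 2400.00, centroid at (8.00, 83.00).
top flange: A = 85 × 14 = 1190.00, centroid at (-26.50, 165.00).
ΣA = 4630.00 mm², ΣAx̄ = 71905.00 mm³, ΣAȳ = 399710.00 mm³.
x̄ = 71905.00/4630.00 = 15.53 mm; ȳ = 399710.00/4630.00 = 86.33 mm.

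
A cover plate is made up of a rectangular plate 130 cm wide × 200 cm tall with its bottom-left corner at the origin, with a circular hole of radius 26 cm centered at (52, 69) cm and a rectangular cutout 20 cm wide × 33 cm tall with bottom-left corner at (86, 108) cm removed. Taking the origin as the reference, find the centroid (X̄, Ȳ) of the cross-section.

Part | A | x̄ᵢ | ȳᵢ | A·x̄ᵢ | A·ȳᵢ
plate | 26000.00 | 65.00 | 100.00 | 1690000.00 | 2600000.00
hole 1 | -2123.72 | 52.00 | 69.00 | -110433.26 | -146536.45
hole 2 | -660.00 | 96.00 | 124.50 | -63360.00 | -82170.00
Σ | 23216.28 |  |  | 1516206.74 | 2371293.55
X̄ = 1516206.74 / 23216.28 = 65.31 cm
Ȳ = 2371293.55 / 23216.28 = 102.14 cm

X̄ = 65.31 cm, Ȳ = 102.14 cm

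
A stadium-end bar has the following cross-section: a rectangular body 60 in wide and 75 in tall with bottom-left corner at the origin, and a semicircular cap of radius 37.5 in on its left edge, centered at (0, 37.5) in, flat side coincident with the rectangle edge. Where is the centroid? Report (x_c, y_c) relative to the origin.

rectangular body: A = 60 × 75 = 4500.00, centroid at (30.00, 37.50).
semicircular end: A = ½π·37.5² = 2208.93, centroid at (-15.92, 37.50).
ΣA = 6708.93 in², ΣAx_c = 99843.75 in³, ΣAy_c = 251584.96 in³.
x_c = 99843.75/6708.93 = 14.88 in; y_c = 251584.96/6708.93 = 37.50 in.

x_c = 14.88 in, y_c = 37.50 in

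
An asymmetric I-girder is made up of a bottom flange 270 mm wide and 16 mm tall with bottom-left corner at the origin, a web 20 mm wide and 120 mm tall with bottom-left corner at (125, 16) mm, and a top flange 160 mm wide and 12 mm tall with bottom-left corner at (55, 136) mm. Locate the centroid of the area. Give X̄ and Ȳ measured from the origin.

bottom flange: A = 270 × 16 = 4320.00, centroid at (135.00, 8.00).
web: A = 20 × 120 = 2400.00, centroid at (135.00, 76.00).
top flange: A = 160 × 12 = 1920.00, centroid at (135.00, 142.00).
ΣA = 8640.00 mm², ΣAX̄ = 1166400.00 mm³, ΣAȲ = 489600.00 mm³.
X̄ = 1166400.00/8640.00 = 135.00 mm; Ȳ = 489600.00/8640.00 = 56.67 mm.

X̄ = 135.00 mm, Ȳ = 56.67 mm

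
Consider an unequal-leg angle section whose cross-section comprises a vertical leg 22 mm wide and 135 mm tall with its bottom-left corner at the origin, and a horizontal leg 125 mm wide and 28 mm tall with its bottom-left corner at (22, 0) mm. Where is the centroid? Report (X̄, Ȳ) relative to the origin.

X̄ = 50.76 mm, Ȳ = 38.56 mm

vertical leg: A = 22 × 135 = 2970.00, centroid at (11.00, 67.50).
horizontal leg: A = 125 × 28 = 3500.00, centroid at (84.50, 14.00).
ΣA = 6470.00 mm², ΣAX̄ = 328420.00 mm³, ΣAȲ = 249475.00 mm³.
X̄ = 328420.00/6470.00 = 50.76 mm; Ȳ = 249475.00/6470.00 = 38.56 mm.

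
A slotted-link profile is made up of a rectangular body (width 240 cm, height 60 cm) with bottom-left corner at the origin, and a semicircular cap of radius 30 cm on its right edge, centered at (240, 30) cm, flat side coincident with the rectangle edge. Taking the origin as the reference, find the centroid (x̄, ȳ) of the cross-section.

rectangular body: A = 240 × 60 = 14400.00, centroid at (120.00, 30.00).
semicircular end: A = ½π·30² = 1413.72, centroid at (252.73, 30.00).
ΣA = 15813.72 cm²
ΣAx̄ = (14400.00)(120.00) + (1413.72)(252.73) = 2085292.01 cm³
ΣAȳ = (14400.00)(30.00) + (1413.72)(30.00) = 474411.50 cm³
x̄ = 2085292.01 / 15813.72 = 131.87 cm
ȳ = 474411.50 / 15813.72 = 30.00 cm

x̄ = 131.87 cm, ȳ = 30.00 cm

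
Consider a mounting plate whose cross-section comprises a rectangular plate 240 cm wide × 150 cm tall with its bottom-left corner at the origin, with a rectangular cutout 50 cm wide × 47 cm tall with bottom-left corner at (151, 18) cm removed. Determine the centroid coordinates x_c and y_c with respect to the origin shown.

x_c = 116.09 cm, y_c = 77.34 cm

plate: A = 240 × 150 = 36000.00, centroid at (120.00, 75.00).
hole: A = −(50 × 47) = -2350.00, centroid at (176.00, 41.50).
ΣA = 33650.00 cm²
ΣAx_c = (36000.00)(120.00) + (-2350.00)(176.00) = 3906400.00 cm³
ΣAy_c = (36000.00)(75.00) + (-2350.00)(41.50) = 2602475.00 cm³
x_c = 3906400.00 / 33650.00 = 116.09 cm
y_c = 2602475.00 / 33650.00 = 77.34 cm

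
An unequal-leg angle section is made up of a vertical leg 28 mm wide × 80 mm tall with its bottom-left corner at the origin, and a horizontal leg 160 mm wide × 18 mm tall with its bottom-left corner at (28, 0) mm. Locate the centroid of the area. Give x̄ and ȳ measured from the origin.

Part | A | x̄ᵢ | ȳᵢ | A·x̄ᵢ | A·ȳᵢ
vertical leg | 2240.00 | 14.00 | 40.00 | 31360.00 | 89600.00
horizontal leg | 2880.00 | 108.00 | 9.00 | 311040.00 | 25920.00
Σ | 5120.00 |  |  | 342400.00 | 115520.00
x̄ = 342400.00 / 5120.00 = 66.88 mm
ȳ = 115520.00 / 5120.00 = 22.56 mm

x̄ = 66.88 mm, ȳ = 22.56 mm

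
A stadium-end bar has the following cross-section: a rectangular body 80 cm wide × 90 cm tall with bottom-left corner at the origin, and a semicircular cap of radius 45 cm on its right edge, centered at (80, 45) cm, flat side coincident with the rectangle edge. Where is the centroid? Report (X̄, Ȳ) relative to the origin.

X̄ = 58.11 cm, Ȳ = 45.00 cm

rectangular body: A = 80 × 90 = 7200.00, centroid at (40.00, 45.00).
semicircular end: A = ½π·45² = 3180.86, centroid at (99.10, 45.00).
ΣA = 10380.86 cm²
ΣAX̄ = (7200.00)(40.00) + (3180.86)(99.10) = 603219.00 cm³
ΣAȲ = (7200.00)(45.00) + (3180.86)(45.00) = 467138.82 cm³
X̄ = 603219.00 / 10380.86 = 58.11 cm
Ȳ = 467138.82 / 10380.86 = 45.00 cm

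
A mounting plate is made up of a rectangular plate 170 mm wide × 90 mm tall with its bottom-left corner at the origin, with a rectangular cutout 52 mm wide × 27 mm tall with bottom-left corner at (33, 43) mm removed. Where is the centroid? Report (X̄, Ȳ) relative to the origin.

X̄ = 87.63 mm, Ȳ = 43.84 mm

plate: A = 170 × 90 = 15300.00, centroid at (85.00, 45.00).
hole: A = −(52 × 27) = -1404.00, centroid at (59.00, 56.50).
ΣA = 13896.00 mm², ΣAX̄ = 1217664.00 mm³, ΣAȲ = 609174.00 mm³.
X̄ = 1217664.00/13896.00 = 87.63 mm; Ȳ = 609174.00/13896.00 = 43.84 mm.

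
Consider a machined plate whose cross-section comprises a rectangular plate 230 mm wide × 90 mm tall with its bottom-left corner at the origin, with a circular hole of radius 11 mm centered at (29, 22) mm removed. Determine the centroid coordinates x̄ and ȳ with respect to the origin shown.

x̄ = 116.61 mm, ȳ = 45.43 mm

plate: A = 230 × 90 = 20700.00, centroid at (115.00, 45.00).
hole: A = −π·11² = -380.13, centroid at (29.00, 22.00).
ΣA = 20319.87 mm², ΣAx̄ = 2369476.15 mm³, ΣAȳ = 923137.08 mm³.
x̄ = 2369476.15/20319.87 = 116.61 mm; ȳ = 923137.08/20319.87 = 45.43 mm.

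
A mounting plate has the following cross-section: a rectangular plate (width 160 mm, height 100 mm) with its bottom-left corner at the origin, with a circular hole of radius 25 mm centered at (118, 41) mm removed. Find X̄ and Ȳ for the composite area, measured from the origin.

X̄ = 74.68 mm, Ȳ = 51.26 mm

Part | A | x̄ᵢ | ȳᵢ | A·x̄ᵢ | A·ȳᵢ
plate | 16000.00 | 80.00 | 50.00 | 1280000.00 | 800000.00
hole | -1963.50 | 118.00 | 41.00 | -231692.46 | -80503.31
Σ | 14036.50 |  |  | 1048307.54 | 719496.69
X̄ = 1048307.54 / 14036.50 = 74.68 mm
Ȳ = 719496.69 / 14036.50 = 51.26 mm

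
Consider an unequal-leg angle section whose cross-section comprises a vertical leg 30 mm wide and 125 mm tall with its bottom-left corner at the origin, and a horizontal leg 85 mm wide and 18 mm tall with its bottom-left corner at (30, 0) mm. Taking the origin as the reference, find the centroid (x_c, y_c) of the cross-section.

vertical leg: A = 30 × 125 = 3750.00, centroid at (15.00, 62.50).
horizontal leg: A = 85 × 18 = 1530.00, centroid at (72.50, 9.00).
ΣA = 5280.00 mm², ΣAx_c = 167175.00 mm³, ΣAy_c = 248145.00 mm³.
x_c = 167175.00/5280.00 = 31.66 mm; y_c = 248145.00/5280.00 = 47.00 mm.

x_c = 31.66 mm, y_c = 47.00 mm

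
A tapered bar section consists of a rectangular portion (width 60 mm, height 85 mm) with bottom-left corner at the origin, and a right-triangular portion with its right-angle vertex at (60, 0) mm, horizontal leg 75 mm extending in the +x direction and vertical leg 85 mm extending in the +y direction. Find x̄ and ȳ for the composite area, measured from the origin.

rectangular portion: A = 60 × 85 = 5100.00, centroid at (30.00, 42.50).
triangular portion: A = ½·75·85 = 3187.50, centroid at (85.00, 28.33).
ΣA = 8287.50 mm²
ΣAx̄ = (5100.00)(30.00) + (3187.50)(85.00) = 423937.50 mm³
ΣAȳ = (5100.00)(42.50) + (3187.50)(28.33) = 307062.50 mm³
x̄ = 423937.50 / 8287.50 = 51.15 mm
ȳ = 307062.50 / 8287.50 = 37.05 mm

x̄ = 51.15 mm, ȳ = 37.05 mm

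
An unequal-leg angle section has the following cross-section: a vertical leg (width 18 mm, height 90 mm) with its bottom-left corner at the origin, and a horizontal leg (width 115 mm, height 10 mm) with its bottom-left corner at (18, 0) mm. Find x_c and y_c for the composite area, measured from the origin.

x_c = 36.61 mm, y_c = 28.39 mm

Part | A | x̄ᵢ | ȳᵢ | A·x̄ᵢ | A·ȳᵢ
vertical leg | 1620.00 | 9.00 | 45.00 | 14580.00 | 72900.00
horizontal leg | 1150.00 | 75.50 | 5.00 | 86825.00 | 5750.00
Σ | 2770.00 |  |  | 101405.00 | 78650.00
x_c = 101405.00 / 2770.00 = 36.61 mm
y_c = 78650.00 / 2770.00 = 28.39 mm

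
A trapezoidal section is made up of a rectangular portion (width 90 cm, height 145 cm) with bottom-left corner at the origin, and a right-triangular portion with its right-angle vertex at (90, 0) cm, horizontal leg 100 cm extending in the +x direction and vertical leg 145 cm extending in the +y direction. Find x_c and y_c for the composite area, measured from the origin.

rectangular portion: A = 90 × 145 = 13050.00, centroid at (45.00, 72.50).
triangular portion: A = ½·100·145 = 7250.00, centroid at (123.33, 48.33).
ΣA = 20300.00 cm², ΣAx_c = 1481416.67 cm³, ΣAy_c = 1296541.67 cm³.
x_c = 1481416.67/20300.00 = 72.98 cm; y_c = 1296541.67/20300.00 = 63.87 cm.

x_c = 72.98 cm, y_c = 63.87 cm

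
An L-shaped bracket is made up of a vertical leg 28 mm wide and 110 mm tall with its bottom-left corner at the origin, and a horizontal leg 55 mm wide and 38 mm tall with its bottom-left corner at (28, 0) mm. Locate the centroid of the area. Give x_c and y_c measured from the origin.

vertical leg: A = 28 × 110 = 3080.00, centroid at (14.00, 55.00).
horizontal leg: A = 55 × 38 = 2090.00, centroid at (55.50, 19.00).
ΣA = 5170.00 mm², ΣAx_c = 159115.00 mm³, ΣAy_c = 209110.00 mm³.
x_c = 159115.00/5170.00 = 30.78 mm; y_c = 209110.00/5170.00 = 40.45 mm.

x_c = 30.78 mm, y_c = 40.45 mm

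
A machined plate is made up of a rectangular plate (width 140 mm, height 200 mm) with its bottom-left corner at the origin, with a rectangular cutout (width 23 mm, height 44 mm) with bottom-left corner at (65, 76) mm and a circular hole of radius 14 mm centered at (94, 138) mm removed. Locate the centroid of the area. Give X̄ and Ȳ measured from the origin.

plate: A = 140 × 200 = 28000.00, centroid at (70.00, 100.00).
hole 1: A = −(23 × 44) = -1012.00, centroid at (76.50, 98.00).
hole 2: A = −π·14² = -615.75, centroid at (94.00, 138.00).
ΣA = 26372.25 mm², ΣAX̄ = 1824701.30 mm³, ΣAȲ = 2615850.20 mm³.
X̄ = 1824701.30/26372.25 = 69.19 mm; Ȳ = 2615850.20/26372.25 = 99.19 mm.

X̄ = 69.19 mm, Ȳ = 99.19 mm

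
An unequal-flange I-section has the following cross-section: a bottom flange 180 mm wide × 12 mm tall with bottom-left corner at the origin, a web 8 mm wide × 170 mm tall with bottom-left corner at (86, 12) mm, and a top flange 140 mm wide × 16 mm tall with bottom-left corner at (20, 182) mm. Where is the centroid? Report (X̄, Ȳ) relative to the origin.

Part | A | x̄ᵢ | ȳᵢ | A·x̄ᵢ | A·ȳᵢ
bottom flange | 2160.00 | 90.00 | 6.00 | 194400.00 | 12960.00
web | 1360.00 | 90.00 | 97.00 | 122400.00 | 131920.00
top flange | 2240.00 | 90.00 | 190.00 | 201600.00 | 425600.00
Σ | 5760.00 |  |  | 518400.00 | 570480.00
X̄ = 518400.00 / 5760.00 = 90.00 mm
Ȳ = 570480.00 / 5760.00 = 99.04 mm

X̄ = 90.00 mm, Ȳ = 99.04 mm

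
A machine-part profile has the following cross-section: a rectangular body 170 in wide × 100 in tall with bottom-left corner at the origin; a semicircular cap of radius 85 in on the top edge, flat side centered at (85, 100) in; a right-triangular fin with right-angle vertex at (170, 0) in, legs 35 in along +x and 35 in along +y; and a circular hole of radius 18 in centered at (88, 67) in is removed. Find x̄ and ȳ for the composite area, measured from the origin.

x̄ = 87.01 in, ȳ = 83.50 in

rectangular body: A = 170 × 100 = 17000.00, centroid at (85.00, 50.00).
semicircular top: A = ½π·85² = 11349.00, centroid at (85.00, 136.08).
triangular fin: A = ½·35·35 = 612.50, centroid at (181.67, 11.67).
hole: A = −π·18² = -1017.88, centroid at (88.00, 67.00).
ΣA = 27943.63 in²
ΣAx̄ = (17000.00)(85.00) + (11349.00)(85.00) + (612.50)(181.67) + (-1017.88)(88.00) = 2431363.04 in³
ΣAȳ = (17000.00)(50.00) + (11349.00)(136.08) + (612.50)(11.67) + (-1017.88)(67.00) = 2333265.15 in³
x̄ = 2431363.04 / 27943.63 = 87.01 in
ȳ = 2333265.15 / 27943.63 = 83.50 in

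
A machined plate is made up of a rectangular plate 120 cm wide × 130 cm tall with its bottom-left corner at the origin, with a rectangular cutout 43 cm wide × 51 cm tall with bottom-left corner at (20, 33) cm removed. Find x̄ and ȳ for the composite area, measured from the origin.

x̄ = 63.03 cm, ȳ = 66.06 cm

plate: A = 120 × 130 = 15600.00, centroid at (60.00, 65.00).
hole: A = −(43 × 51) = -2193.00, centroid at (41.50, 58.50).
ΣA = 13407.00 cm²
ΣAx̄ = (15600.00)(60.00) + (-2193.00)(41.50) = 844990.50 cm³
ΣAȳ = (15600.00)(65.00) + (-2193.00)(58.50) = 885709.50 cm³
x̄ = 844990.50 / 13407.00 = 63.03 cm
ȳ = 885709.50 / 13407.00 = 66.06 cm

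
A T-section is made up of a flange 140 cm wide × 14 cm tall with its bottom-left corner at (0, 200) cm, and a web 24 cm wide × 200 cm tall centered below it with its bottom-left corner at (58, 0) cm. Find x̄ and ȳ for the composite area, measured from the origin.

Part | A | x̄ᵢ | ȳᵢ | A·x̄ᵢ | A·ȳᵢ
web | 4800.00 | 70.00 | 100.00 | 336000.00 | 480000.00
flange | 1960.00 | 70.00 | 207.00 | 137200.00 | 405720.00
Σ | 6760.00 |  |  | 473200.00 | 885720.00
x̄ = 473200.00 / 6760.00 = 70.00 cm
ȳ = 885720.00 / 6760.00 = 131.02 cm

x̄ = 70.00 cm, ȳ = 131.02 cm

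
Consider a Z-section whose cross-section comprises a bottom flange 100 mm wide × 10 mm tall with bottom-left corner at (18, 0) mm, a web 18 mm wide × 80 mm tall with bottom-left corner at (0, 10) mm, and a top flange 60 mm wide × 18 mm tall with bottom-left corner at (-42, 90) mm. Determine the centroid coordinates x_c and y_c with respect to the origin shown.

x_c = 19.32 mm, y_c = 52.25 mm

bottom flange: A = 100 × 10 = 1000.00, centroid at (68.00, 5.00).
web: A = 18 × 80 = 1440.00, centroid at (9.00, 50.00).
top flange: A = 60 × 18 = 1080.00, centroid at (-12.00, 99.00).
ΣA = 3520.00 mm²
ΣAx_c = (1000.00)(68.00) + (1440.00)(9.00) + (1080.00)(-12.00) = 68000.00 mm³
ΣAy_c = (1000.00)(5.00) + (1440.00)(50.00) + (1080.00)(99.00) = 183920.00 mm³
x_c = 68000.00 / 3520.00 = 19.32 mm
y_c = 183920.00 / 3520.00 = 52.25 mm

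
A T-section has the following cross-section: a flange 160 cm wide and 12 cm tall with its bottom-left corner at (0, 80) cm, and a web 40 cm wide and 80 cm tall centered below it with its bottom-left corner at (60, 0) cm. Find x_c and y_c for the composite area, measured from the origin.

x_c = 80.00 cm, y_c = 57.25 cm

Part | A | x̄ᵢ | ȳᵢ | A·x̄ᵢ | A·ȳᵢ
web | 3200.00 | 80.00 | 40.00 | 256000.00 | 128000.00
flange | 1920.00 | 80.00 | 86.00 | 153600.00 | 165120.00
Σ | 5120.00 |  |  | 409600.00 | 293120.00
x_c = 409600.00 / 5120.00 = 80.00 cm
y_c = 293120.00 / 5120.00 = 57.25 cm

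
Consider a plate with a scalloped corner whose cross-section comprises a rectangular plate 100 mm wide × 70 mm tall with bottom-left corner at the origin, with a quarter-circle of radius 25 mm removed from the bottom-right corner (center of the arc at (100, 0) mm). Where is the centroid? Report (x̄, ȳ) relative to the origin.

plate: A = 100 × 70 = 7000.00, centroid at (50.00, 35.00).
removed quarter-circle: A = −¼π·25² = -490.87, centroid at (89.39, 10.61).
ΣA = 6509.13 mm², ΣAx̄ = 306120.95 mm³, ΣAȳ = 239791.67 mm³.
x̄ = 306120.95/6509.13 = 47.03 mm; ȳ = 239791.67/6509.13 = 36.84 mm.

x̄ = 47.03 mm, ȳ = 36.84 mm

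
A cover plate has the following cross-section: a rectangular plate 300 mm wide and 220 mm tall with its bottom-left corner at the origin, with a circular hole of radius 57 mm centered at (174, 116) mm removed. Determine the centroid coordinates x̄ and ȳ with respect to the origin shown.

plate: A = 300 × 220 = 66000.00, centroid at (150.00, 110.00).
hole: A = −π·57² = -10207.03, centroid at (174.00, 116.00).
ΣA = 55792.97 mm², ΣAx̄ = 8123975.99 mm³, ΣAȳ = 6075983.99 mm³.
x̄ = 8123975.99/55792.97 = 145.61 mm; ȳ = 6075983.99/55792.97 = 108.90 mm.

x̄ = 145.61 mm, ȳ = 108.90 mm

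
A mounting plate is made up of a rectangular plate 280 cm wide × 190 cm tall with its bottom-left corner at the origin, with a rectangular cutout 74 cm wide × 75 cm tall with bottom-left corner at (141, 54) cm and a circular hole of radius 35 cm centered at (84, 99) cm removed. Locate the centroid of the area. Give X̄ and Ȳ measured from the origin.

Part | A | x̄ᵢ | ȳᵢ | A·x̄ᵢ | A·ȳᵢ
plate | 53200.00 | 140.00 | 95.00 | 7448000.00 | 5054000.00
hole 1 | -5550.00 | 178.00 | 91.50 | -987900.00 | -507825.00
hole 2 | -3848.45 | 84.00 | 99.00 | -323269.88 | -380996.65
Σ | 43801.55 |  |  | 6136830.12 | 4165178.35
X̄ = 6136830.12 / 43801.55 = 140.11 cm
Ȳ = 4165178.35 / 43801.55 = 95.09 cm

X̄ = 140.11 cm, Ȳ = 95.09 cm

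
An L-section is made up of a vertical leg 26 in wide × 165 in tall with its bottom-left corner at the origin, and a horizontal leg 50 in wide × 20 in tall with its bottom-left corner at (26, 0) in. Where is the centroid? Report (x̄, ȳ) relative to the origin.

vertical leg: A = 26 × 165 = 4290.00, centroid at (13.00, 82.50).
horizontal leg: A = 50 × 20 = 1000.00, centroid at (51.00, 10.00).
ΣA = 5290.00 in², ΣAx̄ = 106770.00 in³, ΣAȳ = 363925.00 in³.
x̄ = 106770.00/5290.00 = 20.18 in; ȳ = 363925.00/5290.00 = 68.79 in.

x̄ = 20.18 in, ȳ = 68.79 in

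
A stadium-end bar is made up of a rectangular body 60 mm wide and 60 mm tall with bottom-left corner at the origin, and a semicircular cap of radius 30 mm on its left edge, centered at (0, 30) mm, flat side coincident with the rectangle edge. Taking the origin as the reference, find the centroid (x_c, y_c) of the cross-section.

x_c = 17.95 mm, y_c = 30.00 mm

rectangular body: A = 60 × 60 = 3600.00, centroid at (30.00, 30.00).
semicircular end: A = ½π·30² = 1413.72, centroid at (-12.73, 30.00).
ΣA = 5013.72 mm², ΣAx_c = 90000.00 mm³, ΣAy_c = 150411.50 mm³.
x_c = 90000.00/5013.72 = 17.95 mm; y_c = 150411.50/5013.72 = 30.00 mm.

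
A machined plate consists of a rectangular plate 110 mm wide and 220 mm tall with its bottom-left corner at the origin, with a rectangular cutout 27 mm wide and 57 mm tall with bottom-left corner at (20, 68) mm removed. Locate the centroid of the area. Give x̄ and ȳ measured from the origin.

x̄ = 56.46 mm, ȳ = 110.92 mm

plate: A = 110 × 220 = 24200.00, centroid at (55.00, 110.00).
hole: A = −(27 × 57) = -1539.00, centroid at (33.50, 96.50).
ΣA = 22661.00 mm²
ΣAx̄ = (24200.00)(55.00) + (-1539.00)(33.50) = 1279443.50 mm³
ΣAȳ = (24200.00)(110.00) + (-1539.00)(96.50) = 2513486.50 mm³
x̄ = 1279443.50 / 22661.00 = 56.46 mm
ȳ = 2513486.50 / 22661.00 = 110.92 mm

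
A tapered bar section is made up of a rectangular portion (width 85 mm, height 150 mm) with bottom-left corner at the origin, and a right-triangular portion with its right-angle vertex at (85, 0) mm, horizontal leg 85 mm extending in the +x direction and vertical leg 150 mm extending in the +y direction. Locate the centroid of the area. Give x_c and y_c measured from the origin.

x_c = 66.11 mm, y_c = 66.67 mm

rectangular portion: A = 85 × 150 = 12750.00, centroid at (42.50, 75.00).
triangular portion: A = ½·85·150 = 6375.00, centroid at (113.33, 50.00).
ΣA = 19125.00 mm²
ΣAx_c = (12750.00)(42.50) + (6375.00)(113.33) = 1264375.00 mm³
ΣAy_c = (12750.00)(75.00) + (6375.00)(50.00) = 1275000.00 mm³
x_c = 1264375.00 / 19125.00 = 66.11 mm
y_c = 1275000.00 / 19125.00 = 66.67 mm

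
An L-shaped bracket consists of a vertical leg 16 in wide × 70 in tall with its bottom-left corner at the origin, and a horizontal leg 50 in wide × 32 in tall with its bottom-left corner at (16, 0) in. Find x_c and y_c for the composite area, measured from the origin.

x_c = 27.41 in, y_c = 23.82 in

vertical leg: A = 16 × 70 = 1120.00, centroid at (8.00, 35.00).
horizontal leg: A = 50 × 32 = 1600.00, centroid at (41.00, 16.00).
ΣA = 2720.00 in²
ΣAx_c = (1120.00)(8.00) + (1600.00)(41.00) = 74560.00 in³
ΣAy_c = (1120.00)(35.00) + (1600.00)(16.00) = 64800.00 in³
x_c = 74560.00 / 2720.00 = 27.41 in
y_c = 64800.00 / 2720.00 = 23.82 in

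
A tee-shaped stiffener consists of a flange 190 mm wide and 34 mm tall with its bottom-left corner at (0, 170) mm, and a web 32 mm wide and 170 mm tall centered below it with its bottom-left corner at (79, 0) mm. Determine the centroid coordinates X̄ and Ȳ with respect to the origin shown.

web: A = 32 × 170 = 5440.00, centroid at (95.00, 85.00).
flange: A = 190 × 34 = 6460.00, centroid at (95.00, 187.00).
ΣA = 11900.00 mm², ΣAX̄ = 1130500.00 mm³, ΣAȲ = 1670420.00 mm³.
X̄ = 1130500.00/11900.00 = 95.00 mm; Ȳ = 1670420.00/11900.00 = 140.37 mm.

X̄ = 95.00 mm, Ȳ = 140.37 mm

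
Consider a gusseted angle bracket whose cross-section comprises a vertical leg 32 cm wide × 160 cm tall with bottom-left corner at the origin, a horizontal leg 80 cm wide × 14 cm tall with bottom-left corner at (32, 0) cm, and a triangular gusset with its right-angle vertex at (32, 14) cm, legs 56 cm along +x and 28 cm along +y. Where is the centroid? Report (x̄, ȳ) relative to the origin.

vertical leg: A = 32 × 160 = 5120.00, centroid at (16.00, 80.00).
horizontal leg: A = 80 × 14 = 1120.00, centroid at (72.00, 7.00).
gusset: A = ½·56·28 = 784.00, centroid at (50.67, 23.33).
ΣA = 7024.00 cm², ΣAx̄ = 202282.67 cm³, ΣAȳ = 435733.33 cm³.
x̄ = 202282.67/7024.00 = 28.80 cm; ȳ = 435733.33/7024.00 = 62.03 cm.

x̄ = 28.80 cm, ȳ = 62.03 cm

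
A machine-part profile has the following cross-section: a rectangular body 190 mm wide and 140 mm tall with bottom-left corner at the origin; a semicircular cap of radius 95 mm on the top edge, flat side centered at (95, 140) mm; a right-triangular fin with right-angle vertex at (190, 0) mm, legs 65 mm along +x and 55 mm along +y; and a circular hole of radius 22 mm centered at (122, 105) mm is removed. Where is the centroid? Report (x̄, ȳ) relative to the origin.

rectangular body: A = 190 × 140 = 26600.00, centroid at (95.00, 70.00).
semicircular top: A = ½π·95² = 14176.44, centroid at (95.00, 180.32).
triangular fin: A = ½·65·55 = 1787.50, centroid at (211.67, 18.33).
hole: A = −π·22² = -1520.53, centroid at (122.00, 105.00).
ΣA = 41043.41 mm²
ΣAx̄ = (26600.00)(95.00) + (14176.44)(95.00) + (1787.50)(211.67) + (-1520.53)(122.00) = 4066610.90 mm³
ΣAȳ = (26600.00)(70.00) + (14176.44)(180.32) + (1787.50)(18.33) + (-1520.53)(105.00) = 4291399.59 mm³
x̄ = 4066610.90 / 41043.41 = 99.08 mm
ȳ = 4291399.59 / 41043.41 = 104.56 mm

x̄ = 99.08 mm, ȳ = 104.56 mm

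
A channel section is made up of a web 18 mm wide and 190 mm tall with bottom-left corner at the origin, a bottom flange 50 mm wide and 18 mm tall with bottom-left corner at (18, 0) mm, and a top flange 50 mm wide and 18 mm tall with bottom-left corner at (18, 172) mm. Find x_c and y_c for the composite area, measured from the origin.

web: A = 18 × 190 = 3420.00, centroid at (9.00, 95.00).
bottom flange: A = 50 × 18 = 900.00, centroid at (43.00, 9.00).
top flange: A = 50 × 18 = 900.00, centroid at (43.00, 181.00).
ΣA = 5220.00 mm²
ΣAx_c = (3420.00)(9.00) + (900.00)(43.00) + (900.00)(43.00) = 108180.00 mm³
ΣAy_c = (3420.00)(95.00) + (900.00)(9.00) + (900.00)(181.00) = 495900.00 mm³
x_c = 108180.00 / 5220.00 = 20.72 mm
y_c = 495900.00 / 5220.00 = 95.00 mm

x_c = 20.72 mm, y_c = 95.00 mm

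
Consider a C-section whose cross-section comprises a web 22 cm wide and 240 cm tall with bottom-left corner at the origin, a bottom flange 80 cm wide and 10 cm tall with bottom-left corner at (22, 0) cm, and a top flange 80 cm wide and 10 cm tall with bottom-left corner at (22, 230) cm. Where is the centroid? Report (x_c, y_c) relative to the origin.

x_c = 22.86 cm, y_c = 120.00 cm

web: A = 22 × 240 = 5280.00, centroid at (11.00, 120.00).
bottom flange: A = 80 × 10 = 800.00, centroid at (62.00, 5.00).
top flange: A = 80 × 10 = 800.00, centroid at (62.00, 235.00).
ΣA = 6880.00 cm², ΣAx_c = 157280.00 cm³, ΣAy_c = 825600.00 cm³.
x_c = 157280.00/6880.00 = 22.86 cm; y_c = 825600.00/6880.00 = 120.00 cm.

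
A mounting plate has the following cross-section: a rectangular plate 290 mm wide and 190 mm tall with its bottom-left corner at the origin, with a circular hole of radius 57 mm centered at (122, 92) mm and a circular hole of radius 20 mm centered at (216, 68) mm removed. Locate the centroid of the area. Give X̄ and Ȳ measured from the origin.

X̄ = 148.34 mm, Ȳ = 96.48 mm

plate: A = 290 × 190 = 55100.00, centroid at (145.00, 95.00).
hole 1: A = −π·57² = -10207.03, centroid at (122.00, 92.00).
hole 2: A = −π·20² = -1256.64, centroid at (216.00, 68.00).
ΣA = 43636.33 mm², ΣAX̄ = 6472808.18 mm³, ΣAȲ = 4210001.50 mm³.
X̄ = 6472808.18/43636.33 = 148.34 mm; Ȳ = 4210001.50/43636.33 = 96.48 mm.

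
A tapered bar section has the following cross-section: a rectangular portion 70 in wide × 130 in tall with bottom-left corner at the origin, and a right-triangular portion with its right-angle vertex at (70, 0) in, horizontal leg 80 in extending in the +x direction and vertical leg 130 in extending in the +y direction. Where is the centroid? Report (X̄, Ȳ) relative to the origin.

Part | A | x̄ᵢ | ȳᵢ | A·x̄ᵢ | A·ȳᵢ
rectangular portion | 9100.00 | 35.00 | 65.00 | 318500.00 | 591500.00
triangular portion | 5200.00 | 96.67 | 43.33 | 502666.67 | 225333.33
Σ | 14300.00 |  |  | 821166.67 | 816833.33
X̄ = 821166.67 / 14300.00 = 57.42 in
Ȳ = 816833.33 / 14300.00 = 57.12 in

X̄ = 57.42 in, Ȳ = 57.12 in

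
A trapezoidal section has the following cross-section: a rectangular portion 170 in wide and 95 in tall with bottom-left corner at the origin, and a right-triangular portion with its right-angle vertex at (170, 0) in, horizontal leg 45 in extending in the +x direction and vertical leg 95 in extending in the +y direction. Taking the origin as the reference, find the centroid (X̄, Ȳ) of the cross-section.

rectangular portion: A = 170 × 95 = 16150.00, centroid at (85.00, 47.50).
triangular portion: A = ½·45·95 = 2137.50, centroid at (185.00, 31.67).
ΣA = 18287.50 in², ΣAX̄ = 1768187.50 in³, ΣAȲ = 834812.50 in³.
X̄ = 1768187.50/18287.50 = 96.69 in; Ȳ = 834812.50/18287.50 = 45.65 in.

X̄ = 96.69 in, Ȳ = 45.65 in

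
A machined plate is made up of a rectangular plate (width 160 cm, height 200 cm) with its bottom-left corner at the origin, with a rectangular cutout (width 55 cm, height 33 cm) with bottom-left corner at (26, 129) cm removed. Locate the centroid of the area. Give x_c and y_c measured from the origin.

x_c = 81.59 cm, y_c = 97.26 cm

plate: A = 160 × 200 = 32000.00, centroid at (80.00, 100.00).
hole: A = −(55 × 33) = -1815.00, centroid at (53.50, 145.50).
ΣA = 30185.00 cm², ΣAx_c = 2462897.50 cm³, ΣAy_c = 2935917.50 cm³.
x_c = 2462897.50/30185.00 = 81.59 cm; y_c = 2935917.50/30185.00 = 97.26 cm.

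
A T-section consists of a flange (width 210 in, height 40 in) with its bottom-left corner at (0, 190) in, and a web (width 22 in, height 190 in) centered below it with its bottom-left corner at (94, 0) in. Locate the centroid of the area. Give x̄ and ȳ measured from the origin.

web: A = 22 × 190 = 4180.00, centroid at (105.00, 95.00).
flange: A = 210 × 40 = 8400.00, centroid at (105.00, 210.00).
ΣA = 12580.00 in², ΣAx̄ = 1320900.00 in³, ΣAȳ = 2161100.00 in³.
x̄ = 1320900.00/12580.00 = 105.00 in; ȳ = 2161100.00/12580.00 = 171.79 in.

x̄ = 105.00 in, ȳ = 171.79 in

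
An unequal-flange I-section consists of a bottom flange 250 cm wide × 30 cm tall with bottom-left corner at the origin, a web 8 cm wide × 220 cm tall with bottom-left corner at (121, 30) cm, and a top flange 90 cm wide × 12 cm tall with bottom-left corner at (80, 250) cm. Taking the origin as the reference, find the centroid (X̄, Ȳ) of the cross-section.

X̄ = 125.00 cm, Ȳ = 61.45 cm

Part | A | x̄ᵢ | ȳᵢ | A·x̄ᵢ | A·ȳᵢ
bottom flange | 7500.00 | 125.00 | 15.00 | 937500.00 | 112500.00
web | 1760.00 | 125.00 | 140.00 | 220000.00 | 246400.00
top flange | 1080.00 | 125.00 | 256.00 | 135000.00 | 276480.00
Σ | 10340.00 |  |  | 1292500.00 | 635380.00
X̄ = 1292500.00 / 10340.00 = 125.00 cm
Ȳ = 635380.00 / 10340.00 = 61.45 cm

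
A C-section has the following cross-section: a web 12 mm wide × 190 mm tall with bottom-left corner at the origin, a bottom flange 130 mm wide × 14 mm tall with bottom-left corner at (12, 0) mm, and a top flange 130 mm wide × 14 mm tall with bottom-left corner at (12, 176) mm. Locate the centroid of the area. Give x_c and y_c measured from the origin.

web: A = 12 × 190 = 2280.00, centroid at (6.00, 95.00).
bottom flange: A = 130 × 14 = 1820.00, centroid at (77.00, 7.00).
top flange: A = 130 × 14 = 1820.00, centroid at (77.00, 183.00).
ΣA = 5920.00 mm²
ΣAx_c = (2280.00)(6.00) + (1820.00)(77.00) + (1820.00)(77.00) = 293960.00 mm³
ΣAy_c = (2280.00)(95.00) + (1820.00)(7.00) + (1820.00)(183.00) = 562400.00 mm³
x_c = 293960.00 / 5920.00 = 49.66 mm
y_c = 562400.00 / 5920.00 = 95.00 mm

x_c = 49.66 mm, y_c = 95.00 mm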